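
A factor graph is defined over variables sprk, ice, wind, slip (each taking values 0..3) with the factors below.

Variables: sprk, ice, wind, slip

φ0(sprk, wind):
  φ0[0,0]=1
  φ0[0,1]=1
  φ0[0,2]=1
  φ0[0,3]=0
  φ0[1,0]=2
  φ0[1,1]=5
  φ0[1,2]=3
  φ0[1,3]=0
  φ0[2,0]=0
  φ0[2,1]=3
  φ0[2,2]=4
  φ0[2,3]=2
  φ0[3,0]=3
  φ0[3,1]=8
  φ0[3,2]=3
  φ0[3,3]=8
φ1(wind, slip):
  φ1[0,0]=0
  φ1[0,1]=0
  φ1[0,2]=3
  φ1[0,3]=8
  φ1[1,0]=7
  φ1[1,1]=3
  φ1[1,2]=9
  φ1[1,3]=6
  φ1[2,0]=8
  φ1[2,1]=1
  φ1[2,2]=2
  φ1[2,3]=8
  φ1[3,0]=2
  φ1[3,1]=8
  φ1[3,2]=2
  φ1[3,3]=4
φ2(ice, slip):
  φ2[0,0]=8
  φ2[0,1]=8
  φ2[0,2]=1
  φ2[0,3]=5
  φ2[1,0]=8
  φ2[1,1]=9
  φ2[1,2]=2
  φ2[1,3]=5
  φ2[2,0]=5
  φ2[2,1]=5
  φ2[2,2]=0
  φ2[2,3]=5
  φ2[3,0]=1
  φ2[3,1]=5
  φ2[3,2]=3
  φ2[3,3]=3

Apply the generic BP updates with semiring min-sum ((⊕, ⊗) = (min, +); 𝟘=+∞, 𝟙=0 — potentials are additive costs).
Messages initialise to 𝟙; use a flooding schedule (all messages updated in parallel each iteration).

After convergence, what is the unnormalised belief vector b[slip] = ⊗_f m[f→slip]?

init: all messages = 𝟙 over 4 values
r1 m[φ0→sprk] = [0, 0, 0, 3]
r1 m[φ0→wind] = [0, 1, 1, 0]
r1 m[φ1→wind] = [0, 3, 1, 2]
r1 m[φ1→slip] = [0, 0, 2, 4]
r1 m[φ2→ice] = [1, 2, 0, 1]
r1 m[φ2→slip] = [1, 5, 0, 3]
r1 m[sprk→φ0] = [0, 0, 0, 0]
r1 m[ice→φ2] = [0, 0, 0, 0]
r1 m[wind→φ0] = [0, 0, 0, 0]
r1 m[wind→φ1] = [0, 0, 0, 0]
r1 m[slip→φ1] = [0, 0, 0, 0]
r1 m[slip→φ2] = [0, 0, 0, 0]
r2 m[φ0→sprk] = [0, 0, 0, 3]
r2 m[φ0→wind] = [0, 1, 1, 0]
r2 m[φ1→wind] = [0, 3, 1, 2]
r2 m[φ1→slip] = [0, 0, 2, 4]
r2 m[φ2→ice] = [1, 2, 0, 1]
r2 m[φ2→slip] = [1, 5, 0, 3]
r2 m[sprk→φ0] = [0, 0, 0, 0]
r2 m[ice→φ2] = [0, 0, 0, 0]
r2 m[wind→φ0] = [0, 3, 1, 2]
r2 m[wind→φ1] = [0, 1, 1, 0]
r2 m[slip→φ1] = [1, 5, 0, 3]
r2 m[slip→φ2] = [0, 0, 2, 4]
r3 m[φ0→sprk] = [1, 2, 0, 3]
r3 m[φ0→wind] = [0, 1, 1, 0]
r3 m[φ1→wind] = [1, 8, 2, 2]
r3 m[φ1→slip] = [0, 0, 2, 4]
r3 m[φ2→ice] = [3, 4, 2, 1]
r3 m[φ2→slip] = [1, 5, 0, 3]
r3 m[sprk→φ0] = [0, 0, 0, 0]
r3 m[ice→φ2] = [0, 0, 0, 0]
r3 m[wind→φ0] = [0, 3, 1, 2]
r3 m[wind→φ1] = [0, 1, 1, 0]
r3 m[slip→φ1] = [1, 5, 0, 3]
r3 m[slip→φ2] = [0, 0, 2, 4]
r4 m[φ0→sprk] = [1, 2, 0, 3]
r4 m[φ0→wind] = [0, 1, 1, 0]
r4 m[φ1→wind] = [1, 8, 2, 2]
r4 m[φ1→slip] = [0, 0, 2, 4]
r4 m[φ2→ice] = [3, 4, 2, 1]
r4 m[φ2→slip] = [1, 5, 0, 3]
r4 m[sprk→φ0] = [0, 0, 0, 0]
r4 m[ice→φ2] = [0, 0, 0, 0]
r4 m[wind→φ0] = [1, 8, 2, 2]
r4 m[wind→φ1] = [0, 1, 1, 0]
r4 m[slip→φ1] = [1, 5, 0, 3]
r4 m[slip→φ2] = [0, 0, 2, 4]
r5 m[φ0→sprk] = [2, 2, 1, 4]
r5 m[φ0→wind] = [0, 1, 1, 0]
r5 m[φ1→wind] = [1, 8, 2, 2]
r5 m[φ1→slip] = [0, 0, 2, 4]
r5 m[φ2→ice] = [3, 4, 2, 1]
r5 m[φ2→slip] = [1, 5, 0, 3]
r5 m[sprk→φ0] = [0, 0, 0, 0]
r5 m[ice→φ2] = [0, 0, 0, 0]
r5 m[wind→φ0] = [1, 8, 2, 2]
r5 m[wind→φ1] = [0, 1, 1, 0]
r5 m[slip→φ1] = [1, 5, 0, 3]
r5 m[slip→φ2] = [0, 0, 2, 4]
r6 m[φ0→sprk] = [2, 2, 1, 4]
r6 m[φ0→wind] = [0, 1, 1, 0]
r6 m[φ1→wind] = [1, 8, 2, 2]
r6 m[φ1→slip] = [0, 0, 2, 4]
r6 m[φ2→ice] = [3, 4, 2, 1]
r6 m[φ2→slip] = [1, 5, 0, 3]
r6 m[sprk→φ0] = [0, 0, 0, 0]
r6 m[ice→φ2] = [0, 0, 0, 0]
r6 m[wind→φ0] = [1, 8, 2, 2]
r6 m[wind→φ1] = [0, 1, 1, 0]
r6 m[slip→φ1] = [1, 5, 0, 3]
r6 m[slip→φ2] = [0, 0, 2, 4]
fixed point reached at round 6
b[slip] = ⊗ incoming = [1, 5, 2, 7]

b[slip] = [1, 5, 2, 7]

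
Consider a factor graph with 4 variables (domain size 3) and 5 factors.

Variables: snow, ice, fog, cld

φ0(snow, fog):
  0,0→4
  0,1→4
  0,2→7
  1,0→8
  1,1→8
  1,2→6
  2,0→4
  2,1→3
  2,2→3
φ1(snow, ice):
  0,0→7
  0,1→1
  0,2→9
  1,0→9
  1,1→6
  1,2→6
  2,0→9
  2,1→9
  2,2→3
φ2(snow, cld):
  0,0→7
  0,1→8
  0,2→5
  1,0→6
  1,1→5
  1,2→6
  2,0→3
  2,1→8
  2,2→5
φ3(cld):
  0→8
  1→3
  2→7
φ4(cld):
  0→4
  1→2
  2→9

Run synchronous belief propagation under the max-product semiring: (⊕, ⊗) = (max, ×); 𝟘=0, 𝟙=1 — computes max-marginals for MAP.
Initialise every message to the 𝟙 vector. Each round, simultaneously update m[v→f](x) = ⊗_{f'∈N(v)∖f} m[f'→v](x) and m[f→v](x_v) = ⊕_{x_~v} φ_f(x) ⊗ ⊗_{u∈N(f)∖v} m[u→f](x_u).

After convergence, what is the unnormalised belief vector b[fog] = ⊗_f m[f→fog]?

init: all messages = 𝟙 over 3 values
r1 m[φ0→snow] = [7, 8, 4]
r1 m[φ0→fog] = [8, 8, 7]
r1 m[φ1→snow] = [9, 9, 9]
r1 m[φ1→ice] = [9, 9, 9]
r1 m[φ2→snow] = [8, 6, 8]
r1 m[φ2→cld] = [7, 8, 6]
r1 m[φ3→cld] = [8, 3, 7]
r1 m[φ4→cld] = [4, 2, 9]
r1 m[snow→φ0] = [1, 1, 1]
r1 m[snow→φ1] = [1, 1, 1]
r1 m[snow→φ2] = [1, 1, 1]
r1 m[ice→φ1] = [1, 1, 1]
r1 m[fog→φ0] = [1, 1, 1]
r1 m[cld→φ2] = [1, 1, 1]
r1 m[cld→φ3] = [1, 1, 1]
r1 m[cld→φ4] = [1, 1, 1]
r2 m[φ0→snow] = [7, 8, 4]
r2 m[φ0→fog] = [8, 8, 7]
r2 m[φ1→snow] = [9, 9, 9]
r2 m[φ1→ice] = [9, 9, 9]
r2 m[φ2→snow] = [8, 6, 8]
r2 m[φ2→cld] = [7, 8, 6]
r2 m[φ3→cld] = [8, 3, 7]
r2 m[φ4→cld] = [4, 2, 9]
r2 m[snow→φ0] = [72, 54, 72]
r2 m[snow→φ1] = [56, 48, 32]
r2 m[snow→φ2] = [63, 72, 36]
r2 m[ice→φ1] = [1, 1, 1]
r2 m[fog→φ0] = [1, 1, 1]
r2 m[cld→φ2] = [32, 6, 63]
r2 m[cld→φ3] = [28, 16, 54]
r2 m[cld→φ4] = [56, 24, 42]
r3 m[φ0→snow] = [7, 8, 4]
r3 m[φ0→fog] = [432, 432, 504]
r3 m[φ1→snow] = [9, 9, 9]
r3 m[φ1→ice] = [432, 288, 504]
r3 m[φ2→snow] = [315, 378, 315]
r3 m[φ2→cld] = [441, 504, 432]
r3 m[φ3→cld] = [8, 3, 7]
r3 m[φ4→cld] = [4, 2, 9]
r3 m[snow→φ0] = [72, 54, 72]
r3 m[snow→φ1] = [56, 48, 32]
r3 m[snow→φ2] = [63, 72, 36]
r3 m[ice→φ1] = [1, 1, 1]
r3 m[fog→φ0] = [1, 1, 1]
r3 m[cld→φ2] = [32, 6, 63]
r3 m[cld→φ3] = [28, 16, 54]
r3 m[cld→φ4] = [56, 24, 42]
r4 m[φ0→snow] = [7, 8, 4]
r4 m[φ0→fog] = [432, 432, 504]
r4 m[φ1→snow] = [9, 9, 9]
r4 m[φ1→ice] = [432, 288, 504]
r4 m[φ2→snow] = [315, 378, 315]
r4 m[φ2→cld] = [441, 504, 432]
r4 m[φ3→cld] = [8, 3, 7]
r4 m[φ4→cld] = [4, 2, 9]
r4 m[snow→φ0] = [2835, 3402, 2835]
r4 m[snow→φ1] = [2205, 3024, 1260]
r4 m[snow→φ2] = [63, 72, 36]
r4 m[ice→φ1] = [1, 1, 1]
r4 m[fog→φ0] = [1, 1, 1]
r4 m[cld→φ2] = [32, 6, 63]
r4 m[cld→φ3] = [1764, 1008, 3888]
r4 m[cld→φ4] = [3528, 1512, 3024]
r5 m[φ0→snow] = [7, 8, 4]
r5 m[φ0→fog] = [27216, 27216, 20412]
r5 m[φ1→snow] = [9, 9, 9]
r5 m[φ1→ice] = [27216, 18144, 19845]
r5 m[φ2→snow] = [315, 378, 315]
r5 m[φ2→cld] = [441, 504, 432]
r5 m[φ3→cld] = [8, 3, 7]
r5 m[φ4→cld] = [4, 2, 9]
r5 m[snow→φ0] = [2835, 3402, 2835]
r5 m[snow→φ1] = [2205, 3024, 1260]
r5 m[snow→φ2] = [63, 72, 36]
r5 m[ice→φ1] = [1, 1, 1]
r5 m[fog→φ0] = [1, 1, 1]
r5 m[cld→φ2] = [32, 6, 63]
r5 m[cld→φ3] = [1764, 1008, 3888]
r5 m[cld→φ4] = [3528, 1512, 3024]
r6 m[φ0→snow] = [7, 8, 4]
r6 m[φ0→fog] = [27216, 27216, 20412]
r6 m[φ1→snow] = [9, 9, 9]
r6 m[φ1→ice] = [27216, 18144, 19845]
r6 m[φ2→snow] = [315, 378, 315]
r6 m[φ2→cld] = [441, 504, 432]
r6 m[φ3→cld] = [8, 3, 7]
r6 m[φ4→cld] = [4, 2, 9]
r6 m[snow→φ0] = [2835, 3402, 2835]
r6 m[snow→φ1] = [2205, 3024, 1260]
r6 m[snow→φ2] = [63, 72, 36]
r6 m[ice→φ1] = [1, 1, 1]
r6 m[fog→φ0] = [1, 1, 1]
r6 m[cld→φ2] = [32, 6, 63]
r6 m[cld→φ3] = [1764, 1008, 3888]
r6 m[cld→φ4] = [3528, 1512, 3024]
fixed point reached at round 6
b[fog] = ⊗ incoming = [27216, 27216, 20412]

b[fog] = [27216, 27216, 20412]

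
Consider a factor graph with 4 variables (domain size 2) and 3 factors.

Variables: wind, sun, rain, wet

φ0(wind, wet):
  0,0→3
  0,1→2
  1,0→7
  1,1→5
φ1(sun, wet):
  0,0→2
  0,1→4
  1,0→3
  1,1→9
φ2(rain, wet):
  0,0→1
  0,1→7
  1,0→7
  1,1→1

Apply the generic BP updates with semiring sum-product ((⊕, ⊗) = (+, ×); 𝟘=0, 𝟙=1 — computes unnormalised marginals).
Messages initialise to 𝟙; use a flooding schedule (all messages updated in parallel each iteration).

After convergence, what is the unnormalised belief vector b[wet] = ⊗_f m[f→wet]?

init: all messages = 𝟙 over 2 values
r1 m[φ0→wind] = [5, 12]
r1 m[φ0→wet] = [10, 7]
r1 m[φ1→sun] = [6, 12]
r1 m[φ1→wet] = [5, 13]
r1 m[φ2→rain] = [8, 8]
r1 m[φ2→wet] = [8, 8]
r1 m[wind→φ0] = [1, 1]
r1 m[sun→φ1] = [1, 1]
r1 m[rain→φ2] = [1, 1]
r1 m[wet→φ0] = [1, 1]
r1 m[wet→φ1] = [1, 1]
r1 m[wet→φ2] = [1, 1]
r2 m[φ0→wind] = [5, 12]
r2 m[φ0→wet] = [10, 7]
r2 m[φ1→sun] = [6, 12]
r2 m[φ1→wet] = [5, 13]
r2 m[φ2→rain] = [8, 8]
r2 m[φ2→wet] = [8, 8]
r2 m[wind→φ0] = [1, 1]
r2 m[sun→φ1] = [1, 1]
r2 m[rain→φ2] = [1, 1]
r2 m[wet→φ0] = [40, 104]
r2 m[wet→φ1] = [80, 56]
r2 m[wet→φ2] = [50, 91]
r3 m[φ0→wind] = [328, 800]
r3 m[φ0→wet] = [10, 7]
r3 m[φ1→sun] = [384, 744]
r3 m[φ1→wet] = [5, 13]
r3 m[φ2→rain] = [687, 441]
r3 m[φ2→wet] = [8, 8]
r3 m[wind→φ0] = [1, 1]
r3 m[sun→φ1] = [1, 1]
r3 m[rain→φ2] = [1, 1]
r3 m[wet→φ0] = [40, 104]
r3 m[wet→φ1] = [80, 56]
r3 m[wet→φ2] = [50, 91]
r4 m[φ0→wind] = [328, 800]
r4 m[φ0→wet] = [10, 7]
r4 m[φ1→sun] = [384, 744]
r4 m[φ1→wet] = [5, 13]
r4 m[φ2→rain] = [687, 441]
r4 m[φ2→wet] = [8, 8]
r4 m[wind→φ0] = [1, 1]
r4 m[sun→φ1] = [1, 1]
r4 m[rain→φ2] = [1, 1]
r4 m[wet→φ0] = [40, 104]
r4 m[wet→φ1] = [80, 56]
r4 m[wet→φ2] = [50, 91]
fixed point reached at round 4
b[wet] = ⊗ incoming = [400, 728]

b[wet] = [400, 728]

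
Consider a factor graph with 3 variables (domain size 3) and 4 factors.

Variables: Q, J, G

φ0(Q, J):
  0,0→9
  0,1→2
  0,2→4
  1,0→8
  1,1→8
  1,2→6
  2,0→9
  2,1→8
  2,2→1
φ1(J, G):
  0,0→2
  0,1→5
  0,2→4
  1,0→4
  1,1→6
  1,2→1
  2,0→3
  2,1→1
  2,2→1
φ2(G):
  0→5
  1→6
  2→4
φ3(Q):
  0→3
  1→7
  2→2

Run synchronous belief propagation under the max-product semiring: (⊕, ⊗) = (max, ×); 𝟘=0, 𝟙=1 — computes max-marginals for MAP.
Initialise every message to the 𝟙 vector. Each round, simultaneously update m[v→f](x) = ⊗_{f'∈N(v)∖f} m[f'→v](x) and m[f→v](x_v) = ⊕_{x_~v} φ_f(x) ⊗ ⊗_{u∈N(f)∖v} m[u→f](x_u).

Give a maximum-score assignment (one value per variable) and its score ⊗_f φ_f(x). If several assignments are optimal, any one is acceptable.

assignment: (Q=1, J=1, G=1); score = 2016

init: all messages = 𝟙 over 3 values
r1 m[φ0→Q] = [9, 8, 9]
r1 m[φ0→J] = [9, 8, 6]
r1 m[φ1→J] = [5, 6, 3]
r1 m[φ1→G] = [4, 6, 4]
r1 m[φ2→G] = [5, 6, 4]
r1 m[φ3→Q] = [3, 7, 2]
r1 m[Q→φ0] = [1, 1, 1]
r1 m[Q→φ3] = [1, 1, 1]
r1 m[J→φ0] = [1, 1, 1]
r1 m[J→φ1] = [1, 1, 1]
r1 m[G→φ1] = [1, 1, 1]
r1 m[G→φ2] = [1, 1, 1]
r2 m[φ0→Q] = [9, 8, 9]
r2 m[φ0→J] = [9, 8, 6]
r2 m[φ1→J] = [5, 6, 3]
r2 m[φ1→G] = [4, 6, 4]
r2 m[φ2→G] = [5, 6, 4]
r2 m[φ3→Q] = [3, 7, 2]
r2 m[Q→φ0] = [3, 7, 2]
r2 m[Q→φ3] = [9, 8, 9]
r2 m[J→φ0] = [5, 6, 3]
r2 m[J→φ1] = [9, 8, 6]
r2 m[G→φ1] = [5, 6, 4]
r2 m[G→φ2] = [4, 6, 4]
r3 m[φ0→Q] = [45, 48, 48]
r3 m[φ0→J] = [56, 56, 42]
r3 m[φ1→J] = [30, 36, 15]
r3 m[φ1→G] = [32, 48, 36]
r3 m[φ2→G] = [5, 6, 4]
r3 m[φ3→Q] = [3, 7, 2]
r3 m[Q→φ0] = [3, 7, 2]
r3 m[Q→φ3] = [9, 8, 9]
r3 m[J→φ0] = [5, 6, 3]
r3 m[J→φ1] = [9, 8, 6]
r3 m[G→φ1] = [5, 6, 4]
r3 m[G→φ2] = [4, 6, 4]
r4 m[φ0→Q] = [45, 48, 48]
r4 m[φ0→J] = [56, 56, 42]
r4 m[φ1→J] = [30, 36, 15]
r4 m[φ1→G] = [32, 48, 36]
r4 m[φ2→G] = [5, 6, 4]
r4 m[φ3→Q] = [3, 7, 2]
r4 m[Q→φ0] = [3, 7, 2]
r4 m[Q→φ3] = [45, 48, 48]
r4 m[J→φ0] = [30, 36, 15]
r4 m[J→φ1] = [56, 56, 42]
r4 m[G→φ1] = [5, 6, 4]
r4 m[G→φ2] = [32, 48, 36]
r5 m[φ0→Q] = [270, 288, 288]
r5 m[φ0→J] = [56, 56, 42]
r5 m[φ1→J] = [30, 36, 15]
r5 m[φ1→G] = [224, 336, 224]
r5 m[φ2→G] = [5, 6, 4]
r5 m[φ3→Q] = [3, 7, 2]
r5 m[Q→φ0] = [3, 7, 2]
r5 m[Q→φ3] = [45, 48, 48]
r5 m[J→φ0] = [30, 36, 15]
r5 m[J→φ1] = [56, 56, 42]
r5 m[G→φ1] = [5, 6, 4]
r5 m[G→φ2] = [32, 48, 36]
r6 m[φ0→Q] = [270, 288, 288]
r6 m[φ0→J] = [56, 56, 42]
r6 m[φ1→J] = [30, 36, 15]
r6 m[φ1→G] = [224, 336, 224]
r6 m[φ2→G] = [5, 6, 4]
r6 m[φ3→Q] = [3, 7, 2]
r6 m[Q→φ0] = [3, 7, 2]
r6 m[Q→φ3] = [270, 288, 288]
r6 m[J→φ0] = [30, 36, 15]
r6 m[J→φ1] = [56, 56, 42]
r6 m[G→φ1] = [5, 6, 4]
r6 m[G→φ2] = [224, 336, 224]
r7 m[φ0→Q] = [270, 288, 288]
r7 m[φ0→J] = [56, 56, 42]
r7 m[φ1→J] = [30, 36, 15]
r7 m[φ1→G] = [224, 336, 224]
r7 m[φ2→G] = [5, 6, 4]
r7 m[φ3→Q] = [3, 7, 2]
r7 m[Q→φ0] = [3, 7, 2]
r7 m[Q→φ3] = [270, 288, 288]
r7 m[J→φ0] = [30, 36, 15]
r7 m[J→φ1] = [56, 56, 42]
r7 m[G→φ1] = [5, 6, 4]
r7 m[G→φ2] = [224, 336, 224]
fixed point reached at round 7
traceback from Q: (Q=1, J=1, G=1), score=2016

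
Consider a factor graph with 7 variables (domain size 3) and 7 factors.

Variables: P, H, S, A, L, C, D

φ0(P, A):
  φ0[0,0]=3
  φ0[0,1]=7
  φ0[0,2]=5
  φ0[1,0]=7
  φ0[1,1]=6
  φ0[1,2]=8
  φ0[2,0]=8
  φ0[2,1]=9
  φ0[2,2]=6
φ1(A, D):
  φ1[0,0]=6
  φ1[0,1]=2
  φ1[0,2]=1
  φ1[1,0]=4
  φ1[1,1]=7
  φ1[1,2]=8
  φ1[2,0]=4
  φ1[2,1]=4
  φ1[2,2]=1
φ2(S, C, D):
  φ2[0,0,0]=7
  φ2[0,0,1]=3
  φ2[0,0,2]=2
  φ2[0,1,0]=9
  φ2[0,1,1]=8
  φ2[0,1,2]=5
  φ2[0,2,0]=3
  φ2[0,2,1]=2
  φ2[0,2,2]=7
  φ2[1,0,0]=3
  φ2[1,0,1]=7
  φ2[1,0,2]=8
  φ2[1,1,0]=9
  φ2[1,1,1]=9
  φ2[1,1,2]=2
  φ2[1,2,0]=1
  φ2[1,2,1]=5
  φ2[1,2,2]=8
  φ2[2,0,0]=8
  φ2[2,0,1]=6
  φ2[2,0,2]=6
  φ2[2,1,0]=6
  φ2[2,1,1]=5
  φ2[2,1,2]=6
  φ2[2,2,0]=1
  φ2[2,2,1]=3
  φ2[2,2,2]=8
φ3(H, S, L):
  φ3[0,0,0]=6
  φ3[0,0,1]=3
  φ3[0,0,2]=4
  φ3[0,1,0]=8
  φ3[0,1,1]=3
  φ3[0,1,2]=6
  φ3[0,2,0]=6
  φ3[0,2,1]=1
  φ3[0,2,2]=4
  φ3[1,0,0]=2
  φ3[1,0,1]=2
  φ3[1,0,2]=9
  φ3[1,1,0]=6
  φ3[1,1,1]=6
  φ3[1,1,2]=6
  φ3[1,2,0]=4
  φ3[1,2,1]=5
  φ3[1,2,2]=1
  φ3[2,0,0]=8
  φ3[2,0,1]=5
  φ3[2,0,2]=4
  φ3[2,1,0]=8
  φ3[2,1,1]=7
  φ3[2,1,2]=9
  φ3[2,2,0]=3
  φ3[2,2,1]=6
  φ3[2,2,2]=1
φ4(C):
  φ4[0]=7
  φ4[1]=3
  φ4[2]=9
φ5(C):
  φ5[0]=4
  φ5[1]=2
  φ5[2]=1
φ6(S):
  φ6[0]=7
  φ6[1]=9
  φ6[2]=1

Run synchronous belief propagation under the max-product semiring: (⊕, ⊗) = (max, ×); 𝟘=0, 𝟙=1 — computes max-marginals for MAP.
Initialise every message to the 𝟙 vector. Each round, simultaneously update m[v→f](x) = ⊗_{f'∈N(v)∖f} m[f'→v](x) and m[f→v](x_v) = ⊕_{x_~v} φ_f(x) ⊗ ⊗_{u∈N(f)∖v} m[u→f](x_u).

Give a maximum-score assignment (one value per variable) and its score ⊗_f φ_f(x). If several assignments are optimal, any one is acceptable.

assignment: (P=2, H=2, S=1, A=1, L=2, C=0, D=2); score = 1306368

init: all messages = 𝟙 over 3 values
r1 m[φ0→P] = [7, 8, 9]
r1 m[φ0→A] = [8, 9, 8]
r1 m[φ1→A] = [6, 8, 4]
r1 m[φ1→D] = [6, 7, 8]
r1 m[φ2→S] = [9, 9, 8]
r1 m[φ2→C] = [8, 9, 8]
r1 m[φ2→D] = [9, 9, 8]
r1 m[φ3→H] = [8, 9, 9]
r1 m[φ3→S] = [9, 9, 6]
r1 m[φ3→L] = [8, 7, 9]
r1 m[φ4→C] = [7, 3, 9]
r1 m[φ5→C] = [4, 2, 1]
r1 m[φ6→S] = [7, 9, 1]
r1 m[P→φ0] = [1, 1, 1]
r1 m[H→φ3] = [1, 1, 1]
r1 m[S→φ2] = [1, 1, 1]
r1 m[S→φ3] = [1, 1, 1]
r1 m[S→φ6] = [1, 1, 1]
r1 m[A→φ0] = [1, 1, 1]
r1 m[A→φ1] = [1, 1, 1]
r1 m[L→φ3] = [1, 1, 1]
r1 m[C→φ2] = [1, 1, 1]
r1 m[C→φ4] = [1, 1, 1]
r1 m[C→φ5] = [1, 1, 1]
r1 m[D→φ1] = [1, 1, 1]
r1 m[D→φ2] = [1, 1, 1]
r2 m[φ0→P] = [7, 8, 9]
r2 m[φ0→A] = [8, 9, 8]
r2 m[φ1→A] = [6, 8, 4]
r2 m[φ1→D] = [6, 7, 8]
r2 m[φ2→S] = [9, 9, 8]
r2 m[φ2→C] = [8, 9, 8]
r2 m[φ2→D] = [9, 9, 8]
r2 m[φ3→H] = [8, 9, 9]
r2 m[φ3→S] = [9, 9, 6]
r2 m[φ3→L] = [8, 7, 9]
r2 m[φ4→C] = [7, 3, 9]
r2 m[φ5→C] = [4, 2, 1]
r2 m[φ6→S] = [7, 9, 1]
r2 m[P→φ0] = [1, 1, 1]
r2 m[H→φ3] = [1, 1, 1]
r2 m[S→φ2] = [63, 81, 6]
r2 m[S→φ3] = [63, 81, 8]
r2 m[S→φ6] = [81, 81, 48]
r2 m[A→φ0] = [6, 8, 4]
r2 m[A→φ1] = [8, 9, 8]
r2 m[L→φ3] = [1, 1, 1]
r2 m[C→φ2] = [28, 6, 9]
r2 m[C→φ4] = [32, 18, 8]
r2 m[C→φ5] = [56, 27, 72]
r2 m[D→φ1] = [9, 9, 8]
r2 m[D→φ2] = [6, 7, 8]
r3 m[φ0→P] = [56, 48, 72]
r3 m[φ0→A] = [8, 9, 8]
r3 m[φ1→A] = [54, 64, 36]
r3 m[φ1→D] = [48, 63, 72]
r3 m[φ2→S] = [1176, 1792, 1344]
r3 m[φ2→C] = [5184, 5103, 5184]
r3 m[φ2→D] = [12348, 15876, 18144]
r3 m[φ3→H] = [648, 567, 729]
r3 m[φ3→S] = [9, 9, 6]
r3 m[φ3→L] = [648, 567, 729]
r3 m[φ4→C] = [7, 3, 9]
r3 m[φ5→C] = [4, 2, 1]
r3 m[φ6→S] = [7, 9, 1]
r3 m[P→φ0] = [1, 1, 1]
r3 m[H→φ3] = [1, 1, 1]
r3 m[S→φ2] = [63, 81, 6]
r3 m[S→φ3] = [63, 81, 8]
r3 m[S→φ6] = [81, 81, 48]
r3 m[A→φ0] = [6, 8, 4]
r3 m[A→φ1] = [8, 9, 8]
r3 m[L→φ3] = [1, 1, 1]
r3 m[C→φ2] = [28, 6, 9]
r3 m[C→φ4] = [32, 18, 8]
r3 m[C→φ5] = [56, 27, 72]
r3 m[D→φ1] = [9, 9, 8]
r3 m[D→φ2] = [6, 7, 8]
r4 m[φ0→P] = [56, 48, 72]
r4 m[φ0→A] = [8, 9, 8]
r4 m[φ1→A] = [54, 64, 36]
r4 m[φ1→D] = [48, 63, 72]
r4 m[φ2→S] = [1176, 1792, 1344]
r4 m[φ2→C] = [5184, 5103, 5184]
r4 m[φ2→D] = [12348, 15876, 18144]
r4 m[φ3→H] = [648, 567, 729]
r4 m[φ3→S] = [9, 9, 6]
r4 m[φ3→L] = [648, 567, 729]
r4 m[φ4→C] = [7, 3, 9]
r4 m[φ5→C] = [4, 2, 1]
r4 m[φ6→S] = [7, 9, 1]
r4 m[P→φ0] = [1, 1, 1]
r4 m[H→φ3] = [1, 1, 1]
r4 m[S→φ2] = [63, 81, 6]
r4 m[S→φ3] = [8232, 16128, 1344]
r4 m[S→φ6] = [10584, 16128, 8064]
r4 m[A→φ0] = [54, 64, 36]
r4 m[A→φ1] = [8, 9, 8]
r4 m[L→φ3] = [1, 1, 1]
r4 m[C→φ2] = [28, 6, 9]
r4 m[C→φ4] = [20736, 10206, 5184]
r4 m[C→φ5] = [36288, 15309, 46656]
r4 m[D→φ1] = [12348, 15876, 18144]
r4 m[D→φ2] = [48, 63, 72]
r5 m[φ0→P] = [448, 384, 576]
r5 m[φ0→A] = [8, 9, 8]
r5 m[φ1→A] = [74088, 145152, 63504]
r5 m[φ1→D] = [48, 63, 72]
r5 m[φ2→S] = [9408, 16128, 12096]
r5 m[φ2→C] = [46656, 45927, 46656]
r5 m[φ2→D] = [12348, 15876, 18144]
r5 m[φ3→H] = [129024, 96768, 145152]
r5 m[φ3→S] = [9, 9, 6]
r5 m[φ3→L] = [129024, 112896, 145152]
r5 m[φ4→C] = [7, 3, 9]
r5 m[φ5→C] = [4, 2, 1]
r5 m[φ6→S] = [7, 9, 1]
r5 m[P→φ0] = [1, 1, 1]
r5 m[H→φ3] = [1, 1, 1]
r5 m[S→φ2] = [63, 81, 6]
r5 m[S→φ3] = [8232, 16128, 1344]
r5 m[S→φ6] = [10584, 16128, 8064]
r5 m[A→φ0] = [54, 64, 36]
r5 m[A→φ1] = [8, 9, 8]
r5 m[L→φ3] = [1, 1, 1]
r5 m[C→φ2] = [28, 6, 9]
r5 m[C→φ4] = [20736, 10206, 5184]
r5 m[C→φ5] = [36288, 15309, 46656]
r5 m[D→φ1] = [12348, 15876, 18144]
r5 m[D→φ2] = [48, 63, 72]
r6 m[φ0→P] = [448, 384, 576]
r6 m[φ0→A] = [8, 9, 8]
r6 m[φ1→A] = [74088, 145152, 63504]
r6 m[φ1→D] = [48, 63, 72]
r6 m[φ2→S] = [9408, 16128, 12096]
r6 m[φ2→C] = [46656, 45927, 46656]
r6 m[φ2→D] = [12348, 15876, 18144]
r6 m[φ3→H] = [129024, 96768, 145152]
r6 m[φ3→S] = [9, 9, 6]
r6 m[φ3→L] = [129024, 112896, 145152]
r6 m[φ4→C] = [7, 3, 9]
r6 m[φ5→C] = [4, 2, 1]
r6 m[φ6→S] = [7, 9, 1]
r6 m[P→φ0] = [1, 1, 1]
r6 m[H→φ3] = [1, 1, 1]
r6 m[S→φ2] = [63, 81, 6]
r6 m[S→φ3] = [65856, 145152, 12096]
r6 m[S→φ6] = [84672, 145152, 72576]
r6 m[A→φ0] = [74088, 145152, 63504]
r6 m[A→φ1] = [8, 9, 8]
r6 m[L→φ3] = [1, 1, 1]
r6 m[C→φ2] = [28, 6, 9]
r6 m[C→φ4] = [186624, 91854, 46656]
r6 m[C→φ5] = [326592, 137781, 419904]
r6 m[D→φ1] = [12348, 15876, 18144]
r6 m[D→φ2] = [48, 63, 72]
r7 m[φ0→P] = [1016064, 870912, 1306368]
r7 m[φ0→A] = [8, 9, 8]
r7 m[φ1→A] = [74088, 145152, 63504]
r7 m[φ1→D] = [48, 63, 72]
r7 m[φ2→S] = [9408, 16128, 12096]
r7 m[φ2→C] = [46656, 45927, 46656]
r7 m[φ2→D] = [12348, 15876, 18144]
r7 m[φ3→H] = [1161216, 870912, 1306368]
r7 m[φ3→S] = [9, 9, 6]
r7 m[φ3→L] = [1161216, 1016064, 1306368]
r7 m[φ4→C] = [7, 3, 9]
r7 m[φ5→C] = [4, 2, 1]
r7 m[φ6→S] = [7, 9, 1]
r7 m[P→φ0] = [1, 1, 1]
r7 m[H→φ3] = [1, 1, 1]
r7 m[S→φ2] = [63, 81, 6]
r7 m[S→φ3] = [65856, 145152, 12096]
r7 m[S→φ6] = [84672, 145152, 72576]
r7 m[A→φ0] = [74088, 145152, 63504]
r7 m[A→φ1] = [8, 9, 8]
r7 m[L→φ3] = [1, 1, 1]
r7 m[C→φ2] = [28, 6, 9]
r7 m[C→φ4] = [186624, 91854, 46656]
r7 m[C→φ5] = [326592, 137781, 419904]
r7 m[D→φ1] = [12348, 15876, 18144]
r7 m[D→φ2] = [48, 63, 72]
r8 m[φ0→P] = [1016064, 870912, 1306368]
r8 m[φ0→A] = [8, 9, 8]
r8 m[φ1→A] = [74088, 145152, 63504]
r8 m[φ1→D] = [48, 63, 72]
r8 m[φ2→S] = [9408, 16128, 12096]
r8 m[φ2→C] = [46656, 45927, 46656]
r8 m[φ2→D] = [12348, 15876, 18144]
r8 m[φ3→H] = [1161216, 870912, 1306368]
r8 m[φ3→S] = [9, 9, 6]
r8 m[φ3→L] = [1161216, 1016064, 1306368]
r8 m[φ4→C] = [7, 3, 9]
r8 m[φ5→C] = [4, 2, 1]
r8 m[φ6→S] = [7, 9, 1]
r8 m[P→φ0] = [1, 1, 1]
r8 m[H→φ3] = [1, 1, 1]
r8 m[S→φ2] = [63, 81, 6]
r8 m[S→φ3] = [65856, 145152, 12096]
r8 m[S→φ6] = [84672, 145152, 72576]
r8 m[A→φ0] = [74088, 145152, 63504]
r8 m[A→φ1] = [8, 9, 8]
r8 m[L→φ3] = [1, 1, 1]
r8 m[C→φ2] = [28, 6, 9]
r8 m[C→φ4] = [186624, 91854, 46656]
r8 m[C→φ5] = [326592, 137781, 419904]
r8 m[D→φ1] = [12348, 15876, 18144]
r8 m[D→φ2] = [48, 63, 72]
fixed point reached at round 8
traceback from P: (P=2, H=2, S=1, A=1, L=2, C=0, D=2), score=1306368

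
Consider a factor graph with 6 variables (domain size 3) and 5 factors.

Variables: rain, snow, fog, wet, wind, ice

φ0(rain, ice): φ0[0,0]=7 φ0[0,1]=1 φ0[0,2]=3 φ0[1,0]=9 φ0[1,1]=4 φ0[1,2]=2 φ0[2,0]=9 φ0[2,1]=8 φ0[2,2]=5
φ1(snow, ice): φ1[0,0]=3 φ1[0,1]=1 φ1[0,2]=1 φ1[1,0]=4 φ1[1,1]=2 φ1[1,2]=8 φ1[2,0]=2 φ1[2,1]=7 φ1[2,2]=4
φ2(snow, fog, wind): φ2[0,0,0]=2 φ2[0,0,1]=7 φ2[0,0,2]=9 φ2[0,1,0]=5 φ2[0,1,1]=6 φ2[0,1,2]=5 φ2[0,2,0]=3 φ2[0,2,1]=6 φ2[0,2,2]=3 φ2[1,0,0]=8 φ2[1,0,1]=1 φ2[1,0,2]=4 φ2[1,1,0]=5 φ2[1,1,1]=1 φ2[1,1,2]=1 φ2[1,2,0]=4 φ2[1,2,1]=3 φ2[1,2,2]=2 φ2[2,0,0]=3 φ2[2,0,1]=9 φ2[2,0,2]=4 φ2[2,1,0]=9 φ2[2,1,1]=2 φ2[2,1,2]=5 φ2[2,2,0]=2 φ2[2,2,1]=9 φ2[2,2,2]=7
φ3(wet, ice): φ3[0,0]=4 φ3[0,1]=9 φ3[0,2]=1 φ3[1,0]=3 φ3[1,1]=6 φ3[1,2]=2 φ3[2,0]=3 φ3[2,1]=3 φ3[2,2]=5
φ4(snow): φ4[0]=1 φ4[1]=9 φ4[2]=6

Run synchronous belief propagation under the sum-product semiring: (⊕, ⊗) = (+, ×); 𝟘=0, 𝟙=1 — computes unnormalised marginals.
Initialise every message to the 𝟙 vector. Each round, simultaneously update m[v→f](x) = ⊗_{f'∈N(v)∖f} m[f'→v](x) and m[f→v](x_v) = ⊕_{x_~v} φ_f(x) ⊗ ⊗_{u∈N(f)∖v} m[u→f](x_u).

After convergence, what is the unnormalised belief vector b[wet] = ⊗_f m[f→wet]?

init: all messages = 𝟙 over 3 values
r1 m[φ0→rain] = [11, 15, 22]
r1 m[φ0→ice] = [25, 13, 10]
r1 m[φ1→snow] = [5, 14, 13]
r1 m[φ1→ice] = [9, 10, 13]
r1 m[φ2→snow] = [46, 29, 50]
r1 m[φ2→fog] = [47, 39, 39]
r1 m[φ2→wind] = [41, 44, 40]
r1 m[φ3→wet] = [14, 11, 11]
r1 m[φ3→ice] = [10, 18, 8]
r1 m[φ4→snow] = [1, 9, 6]
r1 m[rain→φ0] = [1, 1, 1]
r1 m[snow→φ1] = [1, 1, 1]
r1 m[snow→φ2] = [1, 1, 1]
r1 m[snow→φ4] = [1, 1, 1]
r1 m[fog→φ2] = [1, 1, 1]
r1 m[wet→φ3] = [1, 1, 1]
r1 m[wind→φ2] = [1, 1, 1]
r1 m[ice→φ0] = [1, 1, 1]
r1 m[ice→φ1] = [1, 1, 1]
r1 m[ice→φ3] = [1, 1, 1]
r2 m[φ0→rain] = [11, 15, 22]
r2 m[φ0→ice] = [25, 13, 10]
r2 m[φ1→snow] = [5, 14, 13]
r2 m[φ1→ice] = [9, 10, 13]
r2 m[φ2→snow] = [46, 29, 50]
r2 m[φ2→fog] = [47, 39, 39]
r2 m[φ2→wind] = [41, 44, 40]
r2 m[φ3→wet] = [14, 11, 11]
r2 m[φ3→ice] = [10, 18, 8]
r2 m[φ4→snow] = [1, 9, 6]
r2 m[rain→φ0] = [1, 1, 1]
r2 m[snow→φ1] = [46, 261, 300]
r2 m[snow→φ2] = [5, 126, 78]
r2 m[snow→φ4] = [230, 406, 650]
r2 m[fog→φ2] = [1, 1, 1]
r2 m[wet→φ3] = [1, 1, 1]
r2 m[wind→φ2] = [1, 1, 1]
r2 m[ice→φ0] = [90, 180, 104]
r2 m[ice→φ1] = [250, 234, 80]
r2 m[ice→φ3] = [225, 130, 130]
r3 m[φ0→rain] = [1122, 1738, 2770]
r3 m[φ0→ice] = [25, 13, 10]
r3 m[φ1→snow] = [1064, 2108, 2458]
r3 m[φ1→ice] = [1782, 2668, 3334]
r3 m[φ2→snow] = [46, 29, 50]
r3 m[φ2→fog] = [2976, 2210, 2598]
r3 m[φ2→wind] = [3284, 2285, 2215]
r3 m[φ3→wet] = [2200, 1715, 1715]
r3 m[φ3→ice] = [10, 18, 8]
r3 m[φ4→snow] = [1, 9, 6]
r3 m[rain→φ0] = [1, 1, 1]
r3 m[snow→φ1] = [46, 261, 300]
r3 m[snow→φ2] = [5, 126, 78]
r3 m[snow→φ4] = [230, 406, 650]
r3 m[fog→φ2] = [1, 1, 1]
r3 m[wet→φ3] = [1, 1, 1]
r3 m[wind→φ2] = [1, 1, 1]
r3 m[ice→φ0] = [90, 180, 104]
r3 m[ice→φ1] = [250, 234, 80]
r3 m[ice→φ3] = [225, 130, 130]
r4 m[φ0→rain] = [1122, 1738, 2770]
r4 m[φ0→ice] = [25, 13, 10]
r4 m[φ1→snow] = [1064, 2108, 2458]
r4 m[φ1→ice] = [1782, 2668, 3334]
r4 m[φ2→snow] = [46, 29, 50]
r4 m[φ2→fog] = [2976, 2210, 2598]
r4 m[φ2→wind] = [3284, 2285, 2215]
r4 m[φ3→wet] = [2200, 1715, 1715]
r4 m[φ3→ice] = [10, 18, 8]
r4 m[φ4→snow] = [1, 9, 6]
r4 m[rain→φ0] = [1, 1, 1]
r4 m[snow→φ1] = [46, 261, 300]
r4 m[snow→φ2] = [1064, 18972, 14748]
r4 m[snow→φ4] = [48944, 61132, 122900]
r4 m[fog→φ2] = [1, 1, 1]
r4 m[wet→φ3] = [1, 1, 1]
r4 m[wind→φ2] = [1, 1, 1]
r4 m[ice→φ0] = [17820, 48024, 26672]
r4 m[ice→φ1] = [250, 234, 80]
r4 m[ice→φ3] = [44550, 34684, 33340]
r5 m[φ0→rain] = [252780, 405820, 677932]
r5 m[φ0→ice] = [25, 13, 10]
r5 m[φ1→snow] = [1064, 2108, 2458]
r5 m[φ1→ice] = [1782, 2668, 3334]
r5 m[φ2→snow] = [46, 29, 50]
r5 m[φ2→fog] = [501756, 385796, 448980]
r5 m[φ2→wind] = [539636, 410036, 386860]
r5 m[φ3→wet] = [523696, 408434, 404402]
r5 m[φ3→ice] = [10, 18, 8]
r5 m[φ4→snow] = [1, 9, 6]
r5 m[rain→φ0] = [1, 1, 1]
r5 m[snow→φ1] = [46, 261, 300]
r5 m[snow→φ2] = [1064, 18972, 14748]
r5 m[snow→φ4] = [48944, 61132, 122900]
r5 m[fog→φ2] = [1, 1, 1]
r5 m[wet→φ3] = [1, 1, 1]
r5 m[wind→φ2] = [1, 1, 1]
r5 m[ice→φ0] = [17820, 48024, 26672]
r5 m[ice→φ1] = [250, 234, 80]
r5 m[ice→φ3] = [44550, 34684, 33340]
r6 m[φ0→rain] = [252780, 405820, 677932]
r6 m[φ0→ice] = [25, 13, 10]
r6 m[φ1→snow] = [1064, 2108, 2458]
r6 m[φ1→ice] = [1782, 2668, 3334]
r6 m[φ2→snow] = [46, 29, 50]
r6 m[φ2→fog] = [501756, 385796, 448980]
r6 m[φ2→wind] = [539636, 410036, 386860]
r6 m[φ3→wet] = [523696, 408434, 404402]
r6 m[φ3→ice] = [10, 18, 8]
r6 m[φ4→snow] = [1, 9, 6]
r6 m[rain→φ0] = [1, 1, 1]
r6 m[snow→φ1] = [46, 261, 300]
r6 m[snow→φ2] = [1064, 18972, 14748]
r6 m[snow→φ4] = [48944, 61132, 122900]
r6 m[fog→φ2] = [1, 1, 1]
r6 m[wet→φ3] = [1, 1, 1]
r6 m[wind→φ2] = [1, 1, 1]
r6 m[ice→φ0] = [17820, 48024, 26672]
r6 m[ice→φ1] = [250, 234, 80]
r6 m[ice→φ3] = [44550, 34684, 33340]
fixed point reached at round 6
b[wet] = ⊗ incoming = [523696, 408434, 404402]

b[wet] = [523696, 408434, 404402]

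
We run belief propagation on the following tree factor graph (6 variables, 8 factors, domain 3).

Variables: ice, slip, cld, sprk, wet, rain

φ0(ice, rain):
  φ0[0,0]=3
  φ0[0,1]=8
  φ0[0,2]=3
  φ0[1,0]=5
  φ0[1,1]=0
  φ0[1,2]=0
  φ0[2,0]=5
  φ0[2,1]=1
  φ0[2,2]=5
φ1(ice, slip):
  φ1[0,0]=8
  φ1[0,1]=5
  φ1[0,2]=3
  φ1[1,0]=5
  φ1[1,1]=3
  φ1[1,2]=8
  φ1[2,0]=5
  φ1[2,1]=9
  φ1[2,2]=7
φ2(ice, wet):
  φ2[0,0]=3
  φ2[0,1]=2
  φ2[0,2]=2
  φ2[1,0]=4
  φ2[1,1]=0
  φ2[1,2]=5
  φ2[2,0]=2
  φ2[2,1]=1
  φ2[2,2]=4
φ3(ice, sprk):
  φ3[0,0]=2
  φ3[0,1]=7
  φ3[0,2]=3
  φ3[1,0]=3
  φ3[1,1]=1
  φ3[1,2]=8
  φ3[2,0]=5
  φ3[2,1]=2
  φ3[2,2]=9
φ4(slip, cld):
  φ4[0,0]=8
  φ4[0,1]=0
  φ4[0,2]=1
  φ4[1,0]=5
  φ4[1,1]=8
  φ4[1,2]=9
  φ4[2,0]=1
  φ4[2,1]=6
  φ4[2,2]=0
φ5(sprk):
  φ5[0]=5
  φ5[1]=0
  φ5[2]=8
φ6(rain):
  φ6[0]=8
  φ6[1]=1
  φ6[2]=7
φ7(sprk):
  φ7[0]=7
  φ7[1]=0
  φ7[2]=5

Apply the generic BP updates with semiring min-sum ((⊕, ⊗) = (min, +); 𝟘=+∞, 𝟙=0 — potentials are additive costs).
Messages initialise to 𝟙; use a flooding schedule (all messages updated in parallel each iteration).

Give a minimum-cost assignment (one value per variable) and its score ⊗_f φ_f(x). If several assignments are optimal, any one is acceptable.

assignment: (ice=1, slip=0, cld=1, sprk=1, wet=1, rain=1); score = 7

init: all messages = 𝟙 over 3 values
r1 m[φ0→ice] = [3, 0, 1]
r1 m[φ0→rain] = [3, 0, 0]
r1 m[φ1→ice] = [3, 3, 5]
r1 m[φ1→slip] = [5, 3, 3]
r1 m[φ2→ice] = [2, 0, 1]
r1 m[φ2→wet] = [2, 0, 2]
r1 m[φ3→ice] = [2, 1, 2]
r1 m[φ3→sprk] = [2, 1, 3]
r1 m[φ4→slip] = [0, 5, 0]
r1 m[φ4→cld] = [1, 0, 0]
r1 m[φ5→sprk] = [5, 0, 8]
r1 m[φ6→rain] = [8, 1, 7]
r1 m[φ7→sprk] = [7, 0, 5]
r1 m[ice→φ0] = [0, 0, 0]
r1 m[ice→φ1] = [0, 0, 0]
r1 m[ice→φ2] = [0, 0, 0]
r1 m[ice→φ3] = [0, 0, 0]
r1 m[slip→φ1] = [0, 0, 0]
r1 m[slip→φ4] = [0, 0, 0]
r1 m[cld→φ4] = [0, 0, 0]
r1 m[sprk→φ3] = [0, 0, 0]
r1 m[sprk→φ5] = [0, 0, 0]
r1 m[sprk→φ7] = [0, 0, 0]
r1 m[wet→φ2] = [0, 0, 0]
r1 m[rain→φ0] = [0, 0, 0]
r1 m[rain→φ6] = [0, 0, 0]
r2 m[φ0→ice] = [3, 0, 1]
r2 m[φ0→rain] = [3, 0, 0]
r2 m[φ1→ice] = [3, 3, 5]
r2 m[φ1→slip] = [5, 3, 3]
r2 m[φ2→ice] = [2, 0, 1]
r2 m[φ2→wet] = [2, 0, 2]
r2 m[φ3→ice] = [2, 1, 2]
r2 m[φ3→sprk] = [2, 1, 3]
r2 m[φ4→slip] = [0, 5, 0]
r2 m[φ4→cld] = [1, 0, 0]
r2 m[φ5→sprk] = [5, 0, 8]
r2 m[φ6→rain] = [8, 1, 7]
r2 m[φ7→sprk] = [7, 0, 5]
r2 m[ice→φ0] = [7, 4, 8]
r2 m[ice→φ1] = [7, 1, 4]
r2 m[ice→φ2] = [8, 4, 8]
r2 m[ice→φ3] = [8, 3, 7]
r2 m[slip→φ1] = [0, 5, 0]
r2 m[slip→φ4] = [5, 3, 3]
r2 m[cld→φ4] = [0, 0, 0]
r2 m[sprk→φ3] = [12, 0, 13]
r2 m[sprk→φ5] = [9, 1, 8]
r2 m[sprk→φ7] = [7, 1, 11]
r2 m[wet→φ2] = [0, 0, 0]
r2 m[rain→φ0] = [8, 1, 7]
r2 m[rain→φ6] = [3, 0, 0]
r3 m[φ0→ice] = [9, 1, 2]
r3 m[φ0→rain] = [9, 4, 4]
r3 m[φ1→ice] = [3, 5, 5]
r3 m[φ1→slip] = [6, 4, 9]
r3 m[φ2→ice] = [2, 0, 1]
r3 m[φ2→wet] = [8, 4, 9]
r3 m[φ3→ice] = [7, 1, 2]
r3 m[φ3→sprk] = [6, 4, 11]
r3 m[φ4→slip] = [0, 5, 0]
r3 m[φ4→cld] = [4, 5, 3]
r3 m[φ5→sprk] = [5, 0, 8]
r3 m[φ6→rain] = [8, 1, 7]
r3 m[φ7→sprk] = [7, 0, 5]
r3 m[ice→φ0] = [7, 4, 8]
r3 m[ice→φ1] = [7, 1, 4]
r3 m[ice→φ2] = [8, 4, 8]
r3 m[ice→φ3] = [8, 3, 7]
r3 m[slip→φ1] = [0, 5, 0]
r3 m[slip→φ4] = [5, 3, 3]
r3 m[cld→φ4] = [0, 0, 0]
r3 m[sprk→φ3] = [12, 0, 13]
r3 m[sprk→φ5] = [9, 1, 8]
r3 m[sprk→φ7] = [7, 1, 11]
r3 m[wet→φ2] = [0, 0, 0]
r3 m[rain→φ0] = [8, 1, 7]
r3 m[rain→φ6] = [3, 0, 0]
r4 m[φ0→ice] = [9, 1, 2]
r4 m[φ0→rain] = [9, 4, 4]
r4 m[φ1→ice] = [3, 5, 5]
r4 m[φ1→slip] = [6, 4, 9]
r4 m[φ2→ice] = [2, 0, 1]
r4 m[φ2→wet] = [8, 4, 9]
r4 m[φ3→ice] = [7, 1, 2]
r4 m[φ3→sprk] = [6, 4, 11]
r4 m[φ4→slip] = [0, 5, 0]
r4 m[φ4→cld] = [4, 5, 3]
r4 m[φ5→sprk] = [5, 0, 8]
r4 m[φ6→rain] = [8, 1, 7]
r4 m[φ7→sprk] = [7, 0, 5]
r4 m[ice→φ0] = [12, 6, 8]
r4 m[ice→φ1] = [18, 2, 5]
r4 m[ice→φ2] = [19, 7, 9]
r4 m[ice→φ3] = [14, 6, 8]
r4 m[slip→φ1] = [0, 5, 0]
r4 m[slip→φ4] = [6, 4, 9]
r4 m[cld→φ4] = [0, 0, 0]
r4 m[sprk→φ3] = [12, 0, 13]
r4 m[sprk→φ5] = [13, 4, 16]
r4 m[sprk→φ7] = [11, 4, 19]
r4 m[wet→φ2] = [0, 0, 0]
r4 m[rain→φ0] = [8, 1, 7]
r4 m[rain→φ6] = [9, 4, 4]
r5 m[φ0→ice] = [9, 1, 2]
r5 m[φ0→rain] = [11, 6, 6]
r5 m[φ1→ice] = [3, 5, 5]
r5 m[φ1→slip] = [7, 5, 10]
r5 m[φ2→ice] = [2, 0, 1]
r5 m[φ2→wet] = [11, 7, 12]
r5 m[φ3→ice] = [7, 1, 2]
r5 m[φ3→sprk] = [9, 7, 14]
r5 m[φ4→slip] = [0, 5, 0]
r5 m[φ4→cld] = [9, 6, 7]
r5 m[φ5→sprk] = [5, 0, 8]
r5 m[φ6→rain] = [8, 1, 7]
r5 m[φ7→sprk] = [7, 0, 5]
r5 m[ice→φ0] = [12, 6, 8]
r5 m[ice→φ1] = [18, 2, 5]
r5 m[ice→φ2] = [19, 7, 9]
r5 m[ice→φ3] = [14, 6, 8]
r5 m[slip→φ1] = [0, 5, 0]
r5 m[slip→φ4] = [6, 4, 9]
r5 m[cld→φ4] = [0, 0, 0]
r5 m[sprk→φ3] = [12, 0, 13]
r5 m[sprk→φ5] = [13, 4, 16]
r5 m[sprk→φ7] = [11, 4, 19]
r5 m[wet→φ2] = [0, 0, 0]
r5 m[rain→φ0] = [8, 1, 7]
r5 m[rain→φ6] = [9, 4, 4]
r6 m[φ0→ice] = [9, 1, 2]
r6 m[φ0→rain] = [11, 6, 6]
r6 m[φ1→ice] = [3, 5, 5]
r6 m[φ1→slip] = [7, 5, 10]
r6 m[φ2→ice] = [2, 0, 1]
r6 m[φ2→wet] = [11, 7, 12]
r6 m[φ3→ice] = [7, 1, 2]
r6 m[φ3→sprk] = [9, 7, 14]
r6 m[φ4→slip] = [0, 5, 0]
r6 m[φ4→cld] = [9, 6, 7]
r6 m[φ5→sprk] = [5, 0, 8]
r6 m[φ6→rain] = [8, 1, 7]
r6 m[φ7→sprk] = [7, 0, 5]
r6 m[ice→φ0] = [12, 6, 8]
r6 m[ice→φ1] = [18, 2, 5]
r6 m[ice→φ2] = [19, 7, 9]
r6 m[ice→φ3] = [14, 6, 8]
r6 m[slip→φ1] = [0, 5, 0]
r6 m[slip→φ4] = [7, 5, 10]
r6 m[cld→φ4] = [0, 0, 0]
r6 m[sprk→φ3] = [12, 0, 13]
r6 m[sprk→φ5] = [16, 7, 19]
r6 m[sprk→φ7] = [14, 7, 22]
r6 m[wet→φ2] = [0, 0, 0]
r6 m[rain→φ0] = [8, 1, 7]
r6 m[rain→φ6] = [11, 6, 6]
r7 m[φ0→ice] = [9, 1, 2]
r7 m[φ0→rain] = [11, 6, 6]
r7 m[φ1→ice] = [3, 5, 5]
r7 m[φ1→slip] = [7, 5, 10]
r7 m[φ2→ice] = [2, 0, 1]
r7 m[φ2→wet] = [11, 7, 12]
r7 m[φ3→ice] = [7, 1, 2]
r7 m[φ3→sprk] = [9, 7, 14]
r7 m[φ4→slip] = [0, 5, 0]
r7 m[φ4→cld] = [10, 7, 8]
r7 m[φ5→sprk] = [5, 0, 8]
r7 m[φ6→rain] = [8, 1, 7]
r7 m[φ7→sprk] = [7, 0, 5]
r7 m[ice→φ0] = [12, 6, 8]
r7 m[ice→φ1] = [18, 2, 5]
r7 m[ice→φ2] = [19, 7, 9]
r7 m[ice→φ3] = [14, 6, 8]
r7 m[slip→φ1] = [0, 5, 0]
r7 m[slip→φ4] = [7, 5, 10]
r7 m[cld→φ4] = [0, 0, 0]
r7 m[sprk→φ3] = [12, 0, 13]
r7 m[sprk→φ5] = [16, 7, 19]
r7 m[sprk→φ7] = [14, 7, 22]
r7 m[wet→φ2] = [0, 0, 0]
r7 m[rain→φ0] = [8, 1, 7]
r7 m[rain→φ6] = [11, 6, 6]
r8 m[φ0→ice] = [9, 1, 2]
r8 m[φ0→rain] = [11, 6, 6]
r8 m[φ1→ice] = [3, 5, 5]
r8 m[φ1→slip] = [7, 5, 10]
r8 m[φ2→ice] = [2, 0, 1]
r8 m[φ2→wet] = [11, 7, 12]
r8 m[φ3→ice] = [7, 1, 2]
r8 m[φ3→sprk] = [9, 7, 14]
r8 m[φ4→slip] = [0, 5, 0]
r8 m[φ4→cld] = [10, 7, 8]
r8 m[φ5→sprk] = [5, 0, 8]
r8 m[φ6→rain] = [8, 1, 7]
r8 m[φ7→sprk] = [7, 0, 5]
r8 m[ice→φ0] = [12, 6, 8]
r8 m[ice→φ1] = [18, 2, 5]
r8 m[ice→φ2] = [19, 7, 9]
r8 m[ice→φ3] = [14, 6, 8]
r8 m[slip→φ1] = [0, 5, 0]
r8 m[slip→φ4] = [7, 5, 10]
r8 m[cld→φ4] = [0, 0, 0]
r8 m[sprk→φ3] = [12, 0, 13]
r8 m[sprk→φ5] = [16, 7, 19]
r8 m[sprk→φ7] = [14, 7, 22]
r8 m[wet→φ2] = [0, 0, 0]
r8 m[rain→φ0] = [8, 1, 7]
r8 m[rain→φ6] = [11, 6, 6]
fixed point reached at round 8
traceback from ice: (ice=1, slip=0, cld=1, sprk=1, wet=1, rain=1), score=7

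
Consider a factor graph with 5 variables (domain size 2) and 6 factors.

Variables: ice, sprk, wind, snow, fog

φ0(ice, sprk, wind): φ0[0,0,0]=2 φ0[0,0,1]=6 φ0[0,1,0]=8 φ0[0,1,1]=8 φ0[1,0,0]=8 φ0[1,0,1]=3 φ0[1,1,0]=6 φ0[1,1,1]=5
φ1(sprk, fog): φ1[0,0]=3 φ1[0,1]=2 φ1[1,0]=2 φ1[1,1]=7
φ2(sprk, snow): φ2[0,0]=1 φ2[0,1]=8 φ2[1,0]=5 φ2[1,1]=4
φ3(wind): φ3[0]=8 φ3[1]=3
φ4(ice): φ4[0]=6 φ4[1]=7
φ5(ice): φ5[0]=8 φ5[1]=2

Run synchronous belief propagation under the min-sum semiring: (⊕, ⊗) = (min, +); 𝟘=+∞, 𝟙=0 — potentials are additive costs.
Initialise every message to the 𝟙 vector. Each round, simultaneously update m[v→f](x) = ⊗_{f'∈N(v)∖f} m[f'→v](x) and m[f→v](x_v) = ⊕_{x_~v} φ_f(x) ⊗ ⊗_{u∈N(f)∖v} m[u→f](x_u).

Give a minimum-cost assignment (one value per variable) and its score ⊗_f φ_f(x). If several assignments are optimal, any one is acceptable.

assignment: (ice=1, sprk=0, wind=1, snow=0, fog=1); score = 18

init: all messages = 𝟙 over 2 values
r1 m[φ0→ice] = [2, 3]
r1 m[φ0→sprk] = [2, 5]
r1 m[φ0→wind] = [2, 3]
r1 m[φ1→sprk] = [2, 2]
r1 m[φ1→fog] = [2, 2]
r1 m[φ2→sprk] = [1, 4]
r1 m[φ2→snow] = [1, 4]
r1 m[φ3→wind] = [8, 3]
r1 m[φ4→ice] = [6, 7]
r1 m[φ5→ice] = [8, 2]
r1 m[ice→φ0] = [0, 0]
r1 m[ice→φ4] = [0, 0]
r1 m[ice→φ5] = [0, 0]
r1 m[sprk→φ0] = [0, 0]
r1 m[sprk→φ1] = [0, 0]
r1 m[sprk→φ2] = [0, 0]
r1 m[wind→φ0] = [0, 0]
r1 m[wind→φ3] = [0, 0]
r1 m[snow→φ2] = [0, 0]
r1 m[fog→φ1] = [0, 0]
r2 m[φ0→ice] = [2, 3]
r2 m[φ0→sprk] = [2, 5]
r2 m[φ0→wind] = [2, 3]
r2 m[φ1→sprk] = [2, 2]
r2 m[φ1→fog] = [2, 2]
r2 m[φ2→sprk] = [1, 4]
r2 m[φ2→snow] = [1, 4]
r2 m[φ3→wind] = [8, 3]
r2 m[φ4→ice] = [6, 7]
r2 m[φ5→ice] = [8, 2]
r2 m[ice→φ0] = [14, 9]
r2 m[ice→φ4] = [10, 5]
r2 m[ice→φ5] = [8, 10]
r2 m[sprk→φ0] = [3, 6]
r2 m[sprk→φ1] = [3, 9]
r2 m[sprk→φ2] = [4, 7]
r2 m[wind→φ0] = [8, 3]
r2 m[wind→φ3] = [2, 3]
r2 m[snow→φ2] = [0, 0]
r2 m[fog→φ1] = [0, 0]
r3 m[φ0→ice] = [12, 9]
r3 m[φ0→sprk] = [15, 17]
r3 m[φ0→wind] = [19, 15]
r3 m[φ1→sprk] = [2, 2]
r3 m[φ1→fog] = [6, 5]
r3 m[φ2→sprk] = [1, 4]
r3 m[φ2→snow] = [5, 11]
r3 m[φ3→wind] = [8, 3]
r3 m[φ4→ice] = [6, 7]
r3 m[φ5→ice] = [8, 2]
r3 m[ice→φ0] = [14, 9]
r3 m[ice→φ4] = [10, 5]
r3 m[ice→φ5] = [8, 10]
r3 m[sprk→φ0] = [3, 6]
r3 m[sprk→φ1] = [3, 9]
r3 m[sprk→φ2] = [4, 7]
r3 m[wind→φ0] = [8, 3]
r3 m[wind→φ3] = [2, 3]
r3 m[snow→φ2] = [0, 0]
r3 m[fog→φ1] = [0, 0]
r4 m[φ0→ice] = [12, 9]
r4 m[φ0→sprk] = [15, 17]
r4 m[φ0→wind] = [19, 15]
r4 m[φ1→sprk] = [2, 2]
r4 m[φ1→fog] = [6, 5]
r4 m[φ2→sprk] = [1, 4]
r4 m[φ2→snow] = [5, 11]
r4 m[φ3→wind] = [8, 3]
r4 m[φ4→ice] = [6, 7]
r4 m[φ5→ice] = [8, 2]
r4 m[ice→φ0] = [14, 9]
r4 m[ice→φ4] = [20, 11]
r4 m[ice→φ5] = [18, 16]
r4 m[sprk→φ0] = [3, 6]
r4 m[sprk→φ1] = [16, 21]
r4 m[sprk→φ2] = [17, 19]
r4 m[wind→φ0] = [8, 3]
r4 m[wind→φ3] = [19, 15]
r4 m[snow→φ2] = [0, 0]
r4 m[fog→φ1] = [0, 0]
r5 m[φ0→ice] = [12, 9]
r5 m[φ0→sprk] = [15, 17]
r5 m[φ0→wind] = [19, 15]
r5 m[φ1→sprk] = [2, 2]
r5 m[φ1→fog] = [19, 18]
r5 m[φ2→sprk] = [1, 4]
r5 m[φ2→snow] = [18, 23]
r5 m[φ3→wind] = [8, 3]
r5 m[φ4→ice] = [6, 7]
r5 m[φ5→ice] = [8, 2]
r5 m[ice→φ0] = [14, 9]
r5 m[ice→φ4] = [20, 11]
r5 m[ice→φ5] = [18, 16]
r5 m[sprk→φ0] = [3, 6]
r5 m[sprk→φ1] = [16, 21]
r5 m[sprk→φ2] = [17, 19]
r5 m[wind→φ0] = [8, 3]
r5 m[wind→φ3] = [19, 15]
r5 m[snow→φ2] = [0, 0]
r5 m[fog→φ1] = [0, 0]
r6 m[φ0→ice] = [12, 9]
r6 m[φ0→sprk] = [15, 17]
r6 m[φ0→wind] = [19, 15]
r6 m[φ1→sprk] = [2, 2]
r6 m[φ1→fog] = [19, 18]
r6 m[φ2→sprk] = [1, 4]
r6 m[φ2→snow] = [18, 23]
r6 m[φ3→wind] = [8, 3]
r6 m[φ4→ice] = [6, 7]
r6 m[φ5→ice] = [8, 2]
r6 m[ice→φ0] = [14, 9]
r6 m[ice→φ4] = [20, 11]
r6 m[ice→φ5] = [18, 16]
r6 m[sprk→φ0] = [3, 6]
r6 m[sprk→φ1] = [16, 21]
r6 m[sprk→φ2] = [17, 19]
r6 m[wind→φ0] = [8, 3]
r6 m[wind→φ3] = [19, 15]
r6 m[snow→φ2] = [0, 0]
r6 m[fog→φ1] = [0, 0]
fixed point reached at round 6
traceback from ice: (ice=1, sprk=0, wind=1, snow=0, fog=1), score=18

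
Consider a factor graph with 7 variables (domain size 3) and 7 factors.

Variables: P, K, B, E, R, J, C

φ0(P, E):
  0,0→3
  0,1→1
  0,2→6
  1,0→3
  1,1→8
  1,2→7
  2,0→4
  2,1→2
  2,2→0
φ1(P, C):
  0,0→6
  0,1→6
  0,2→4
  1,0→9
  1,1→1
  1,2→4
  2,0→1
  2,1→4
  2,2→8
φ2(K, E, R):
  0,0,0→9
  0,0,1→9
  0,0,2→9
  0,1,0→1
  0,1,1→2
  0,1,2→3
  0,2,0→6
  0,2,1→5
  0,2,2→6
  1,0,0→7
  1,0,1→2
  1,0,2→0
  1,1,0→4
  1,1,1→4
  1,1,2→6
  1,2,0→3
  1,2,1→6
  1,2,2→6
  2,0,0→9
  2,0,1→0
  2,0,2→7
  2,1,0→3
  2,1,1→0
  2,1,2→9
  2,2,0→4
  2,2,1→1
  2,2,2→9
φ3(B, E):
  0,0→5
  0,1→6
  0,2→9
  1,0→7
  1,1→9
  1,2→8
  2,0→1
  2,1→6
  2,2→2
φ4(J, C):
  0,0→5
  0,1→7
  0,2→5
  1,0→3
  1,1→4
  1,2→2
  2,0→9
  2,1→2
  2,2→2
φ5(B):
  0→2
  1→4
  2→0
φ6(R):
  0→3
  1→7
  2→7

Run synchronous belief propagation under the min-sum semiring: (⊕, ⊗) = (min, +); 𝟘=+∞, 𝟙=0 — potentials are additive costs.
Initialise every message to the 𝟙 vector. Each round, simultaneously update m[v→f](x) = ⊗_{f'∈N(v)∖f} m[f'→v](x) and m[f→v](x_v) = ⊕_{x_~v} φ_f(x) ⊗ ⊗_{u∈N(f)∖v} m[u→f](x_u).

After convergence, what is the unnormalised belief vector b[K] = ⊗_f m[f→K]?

init: all messages = 𝟙 over 3 values
r1 m[φ0→P] = [1, 3, 0]
r1 m[φ0→E] = [3, 1, 0]
r1 m[φ1→P] = [4, 1, 1]
r1 m[φ1→C] = [1, 1, 4]
r1 m[φ2→K] = [1, 0, 0]
r1 m[φ2→E] = [0, 0, 1]
r1 m[φ2→R] = [1, 0, 0]
r1 m[φ3→B] = [5, 7, 1]
r1 m[φ3→E] = [1, 6, 2]
r1 m[φ4→J] = [5, 2, 2]
r1 m[φ4→C] = [3, 2, 2]
r1 m[φ5→B] = [2, 4, 0]
r1 m[φ6→R] = [3, 7, 7]
r1 m[P→φ0] = [0, 0, 0]
r1 m[P→φ1] = [0, 0, 0]
r1 m[K→φ2] = [0, 0, 0]
r1 m[B→φ3] = [0, 0, 0]
r1 m[B→φ5] = [0, 0, 0]
r1 m[E→φ0] = [0, 0, 0]
r1 m[E→φ2] = [0, 0, 0]
r1 m[E→φ3] = [0, 0, 0]
r1 m[R→φ2] = [0, 0, 0]
r1 m[R→φ6] = [0, 0, 0]
r1 m[J→φ4] = [0, 0, 0]
r1 m[C→φ1] = [0, 0, 0]
r1 m[C→φ4] = [0, 0, 0]
r2 m[φ0→P] = [1, 3, 0]
r2 m[φ0→E] = [3, 1, 0]
r2 m[φ1→P] = [4, 1, 1]
r2 m[φ1→C] = [1, 1, 4]
r2 m[φ2→K] = [1, 0, 0]
r2 m[φ2→E] = [0, 0, 1]
r2 m[φ2→R] = [1, 0, 0]
r2 m[φ3→B] = [5, 7, 1]
r2 m[φ3→E] = [1, 6, 2]
r2 m[φ4→J] = [5, 2, 2]
r2 m[φ4→C] = [3, 2, 2]
r2 m[φ5→B] = [2, 4, 0]
r2 m[φ6→R] = [3, 7, 7]
r2 m[P→φ0] = [4, 1, 1]
r2 m[P→φ1] = [1, 3, 0]
r2 m[K→φ2] = [0, 0, 0]
r2 m[B→φ3] = [2, 4, 0]
r2 m[B→φ5] = [5, 7, 1]
r2 m[E→φ0] = [1, 6, 3]
r2 m[E→φ2] = [4, 7, 2]
r2 m[E→φ3] = [3, 1, 1]
r2 m[R→φ2] = [3, 7, 7]
r2 m[R→φ6] = [1, 0, 0]
r2 m[J→φ4] = [0, 0, 0]
r2 m[C→φ1] = [3, 2, 2]
r2 m[C→φ4] = [1, 1, 4]
r3 m[φ0→P] = [4, 4, 3]
r3 m[φ0→E] = [4, 3, 1]
r3 m[φ1→P] = [6, 3, 4]
r3 m[φ1→C] = [1, 4, 5]
r3 m[φ2→K] = [11, 8, 9]
r3 m[φ2→E] = [7, 4, 6]
r3 m[φ2→R] = [5, 3, 4]
r3 m[φ3→B] = [7, 9, 3]
r3 m[φ3→E] = [1, 6, 2]
r3 m[φ4→J] = [6, 4, 3]
r3 m[φ4→C] = [3, 2, 2]
r3 m[φ5→B] = [2, 4, 0]
r3 m[φ6→R] = [3, 7, 7]
r3 m[P→φ0] = [4, 1, 1]
r3 m[P→φ1] = [1, 3, 0]
r3 m[K→φ2] = [0, 0, 0]
r3 m[B→φ3] = [2, 4, 0]
r3 m[B→φ5] = [5, 7, 1]
r3 m[E→φ0] = [1, 6, 3]
r3 m[E→φ2] = [4, 7, 2]
r3 m[E→φ3] = [3, 1, 1]
r3 m[R→φ2] = [3, 7, 7]
r3 m[R→φ6] = [1, 0, 0]
r3 m[J→φ4] = [0, 0, 0]
r3 m[C→φ1] = [3, 2, 2]
r3 m[C→φ4] = [1, 1, 4]
r4 m[φ0→P] = [4, 4, 3]
r4 m[φ0→E] = [4, 3, 1]
r4 m[φ1→P] = [6, 3, 4]
r4 m[φ1→C] = [1, 4, 5]
r4 m[φ2→K] = [11, 8, 9]
r4 m[φ2→E] = [7, 4, 6]
r4 m[φ2→R] = [5, 3, 4]
r4 m[φ3→B] = [7, 9, 3]
r4 m[φ3→E] = [1, 6, 2]
r4 m[φ4→J] = [6, 4, 3]
r4 m[φ4→C] = [3, 2, 2]
r4 m[φ5→B] = [2, 4, 0]
r4 m[φ6→R] = [3, 7, 7]
r4 m[P→φ0] = [6, 3, 4]
r4 m[P→φ1] = [4, 4, 3]
r4 m[K→φ2] = [0, 0, 0]
r4 m[B→φ3] = [2, 4, 0]
r4 m[B→φ5] = [7, 9, 3]
r4 m[E→φ0] = [8, 10, 8]
r4 m[E→φ2] = [5, 9, 3]
r4 m[E→φ3] = [11, 7, 7]
r4 m[R→φ2] = [3, 7, 7]
r4 m[R→φ6] = [5, 3, 4]
r4 m[J→φ4] = [0, 0, 0]
r4 m[C→φ1] = [3, 2, 2]
r4 m[C→φ4] = [1, 4, 5]
r5 m[φ0→P] = [11, 11, 8]
r5 m[φ0→E] = [6, 6, 4]
r5 m[φ1→P] = [6, 3, 4]
r5 m[φ1→C] = [4, 5, 8]
r5 m[φ2→K] = [12, 9, 10]
r5 m[φ2→E] = [7, 4, 6]
r5 m[φ2→R] = [6, 4, 5]
r5 m[φ3→B] = [13, 15, 9]
r5 m[φ3→E] = [1, 6, 2]
r5 m[φ4→J] = [6, 4, 6]
r5 m[φ4→C] = [3, 2, 2]
r5 m[φ5→B] = [2, 4, 0]
r5 m[φ6→R] = [3, 7, 7]
r5 m[P→φ0] = [6, 3, 4]
r5 m[P→φ1] = [4, 4, 3]
r5 m[K→φ2] = [0, 0, 0]
r5 m[B→φ3] = [2, 4, 0]
r5 m[B→φ5] = [7, 9, 3]
r5 m[E→φ0] = [8, 10, 8]
r5 m[E→φ2] = [5, 9, 3]
r5 m[E→φ3] = [11, 7, 7]
r5 m[R→φ2] = [3, 7, 7]
r5 m[R→φ6] = [5, 3, 4]
r5 m[J→φ4] = [0, 0, 0]
r5 m[C→φ1] = [3, 2, 2]
r5 m[C→φ4] = [1, 4, 5]
r6 m[φ0→P] = [11, 11, 8]
r6 m[φ0→E] = [6, 6, 4]
r6 m[φ1→P] = [6, 3, 4]
r6 m[φ1→C] = [4, 5, 8]
r6 m[φ2→K] = [12, 9, 10]
r6 m[φ2→E] = [7, 4, 6]
r6 m[φ2→R] = [6, 4, 5]
r6 m[φ3→B] = [13, 15, 9]
r6 m[φ3→E] = [1, 6, 2]
r6 m[φ4→J] = [6, 4, 6]
r6 m[φ4→C] = [3, 2, 2]
r6 m[φ5→B] = [2, 4, 0]
r6 m[φ6→R] = [3, 7, 7]
r6 m[P→φ0] = [6, 3, 4]
r6 m[P→φ1] = [11, 11, 8]
r6 m[K→φ2] = [0, 0, 0]
r6 m[B→φ3] = [2, 4, 0]
r6 m[B→φ5] = [13, 15, 9]
r6 m[E→φ0] = [8, 10, 8]
r6 m[E→φ2] = [7, 12, 6]
r6 m[E→φ3] = [13, 10, 10]
r6 m[R→φ2] = [3, 7, 7]
r6 m[R→φ6] = [6, 4, 5]
r6 m[J→φ4] = [0, 0, 0]
r6 m[C→φ1] = [3, 2, 2]
r6 m[C→φ4] = [4, 5, 8]
r7 m[φ0→P] = [11, 11, 8]
r7 m[φ0→E] = [6, 6, 4]
r7 m[φ1→P] = [6, 3, 4]
r7 m[φ1→C] = [9, 12, 15]
r7 m[φ2→K] = [15, 12, 13]
r7 m[φ2→E] = [7, 4, 6]
r7 m[φ2→R] = [9, 7, 7]
r7 m[φ3→B] = [16, 18, 12]
r7 m[φ3→E] = [1, 6, 2]
r7 m[φ4→J] = [9, 7, 7]
r7 m[φ4→C] = [3, 2, 2]
r7 m[φ5→B] = [2, 4, 0]
r7 m[φ6→R] = [3, 7, 7]
r7 m[P→φ0] = [6, 3, 4]
r7 m[P→φ1] = [11, 11, 8]
r7 m[K→φ2] = [0, 0, 0]
r7 m[B→φ3] = [2, 4, 0]
r7 m[B→φ5] = [13, 15, 9]
r7 m[E→φ0] = [8, 10, 8]
r7 m[E→φ2] = [7, 12, 6]
r7 m[E→φ3] = [13, 10, 10]
r7 m[R→φ2] = [3, 7, 7]
r7 m[R→φ6] = [6, 4, 5]
r7 m[J→φ4] = [0, 0, 0]
r7 m[C→φ1] = [3, 2, 2]
r7 m[C→φ4] = [4, 5, 8]
r8 m[φ0→P] = [11, 11, 8]
r8 m[φ0→E] = [6, 6, 4]
r8 m[φ1→P] = [6, 3, 4]
r8 m[φ1→C] = [9, 12, 15]
r8 m[φ2→K] = [15, 12, 13]
r8 m[φ2→E] = [7, 4, 6]
r8 m[φ2→R] = [9, 7, 7]
r8 m[φ3→B] = [16, 18, 12]
r8 m[φ3→E] = [1, 6, 2]
r8 m[φ4→J] = [9, 7, 7]
r8 m[φ4→C] = [3, 2, 2]
r8 m[φ5→B] = [2, 4, 0]
r8 m[φ6→R] = [3, 7, 7]
r8 m[P→φ0] = [6, 3, 4]
r8 m[P→φ1] = [11, 11, 8]
r8 m[K→φ2] = [0, 0, 0]
r8 m[B→φ3] = [2, 4, 0]
r8 m[B→φ5] = [16, 18, 12]
r8 m[E→φ0] = [8, 10, 8]
r8 m[E→φ2] = [7, 12, 6]
r8 m[E→φ3] = [13, 10, 10]
r8 m[R→φ2] = [3, 7, 7]
r8 m[R→φ6] = [9, 7, 7]
r8 m[J→φ4] = [0, 0, 0]
r8 m[C→φ1] = [3, 2, 2]
r8 m[C→φ4] = [9, 12, 15]
r9 m[φ0→P] = [11, 11, 8]
r9 m[φ0→E] = [6, 6, 4]
r9 m[φ1→P] = [6, 3, 4]
r9 m[φ1→C] = [9, 12, 15]
r9 m[φ2→K] = [15, 12, 13]
r9 m[φ2→E] = [7, 4, 6]
r9 m[φ2→R] = [9, 7, 7]
r9 m[φ3→B] = [16, 18, 12]
r9 m[φ3→E] = [1, 6, 2]
r9 m[φ4→J] = [14, 12, 14]
r9 m[φ4→C] = [3, 2, 2]
r9 m[φ5→B] = [2, 4, 0]
r9 m[φ6→R] = [3, 7, 7]
r9 m[P→φ0] = [6, 3, 4]
r9 m[P→φ1] = [11, 11, 8]
r9 m[K→φ2] = [0, 0, 0]
r9 m[B→φ3] = [2, 4, 0]
r9 m[B→φ5] = [16, 18, 12]
r9 m[E→φ0] = [8, 10, 8]
r9 m[E→φ2] = [7, 12, 6]
r9 m[E→φ3] = [13, 10, 10]
r9 m[R→φ2] = [3, 7, 7]
r9 m[R→φ6] = [9, 7, 7]
r9 m[J→φ4] = [0, 0, 0]
r9 m[C→φ1] = [3, 2, 2]
r9 m[C→φ4] = [9, 12, 15]
r10 m[φ0→P] = [11, 11, 8]
r10 m[φ0→E] = [6, 6, 4]
r10 m[φ1→P] = [6, 3, 4]
r10 m[φ1→C] = [9, 12, 15]
r10 m[φ2→K] = [15, 12, 13]
r10 m[φ2→E] = [7, 4, 6]
r10 m[φ2→R] = [9, 7, 7]
r10 m[φ3→B] = [16, 18, 12]
r10 m[φ3→E] = [1, 6, 2]
r10 m[φ4→J] = [14, 12, 14]
r10 m[φ4→C] = [3, 2, 2]
r10 m[φ5→B] = [2, 4, 0]
r10 m[φ6→R] = [3, 7, 7]
r10 m[P→φ0] = [6, 3, 4]
r10 m[P→φ1] = [11, 11, 8]
r10 m[K→φ2] = [0, 0, 0]
r10 m[B→φ3] = [2, 4, 0]
r10 m[B→φ5] = [16, 18, 12]
r10 m[E→φ0] = [8, 10, 8]
r10 m[E→φ2] = [7, 12, 6]
r10 m[E→φ3] = [13, 10, 10]
r10 m[R→φ2] = [3, 7, 7]
r10 m[R→φ6] = [9, 7, 7]
r10 m[J→φ4] = [0, 0, 0]
r10 m[C→φ1] = [3, 2, 2]
r10 m[C→φ4] = [9, 12, 15]
fixed point reached at round 10
b[K] = ⊗ incoming = [15, 12, 13]

b[K] = [15, 12, 13]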